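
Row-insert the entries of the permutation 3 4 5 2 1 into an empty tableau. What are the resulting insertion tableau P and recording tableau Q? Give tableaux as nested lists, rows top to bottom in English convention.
Insert each entry of the permutation into P by Schensted row insertion, recording in Q the position of each new cell.

Insert 3: appended to row 1. P = [[3]].
Insert 4: appended to row 1. P = [[3, 4]].
Insert 5: appended to row 1. P = [[3, 4, 5]].
Insert 2: 2 bumps 3 from row 1; 3 starts row 2. P = [[2, 4, 5], [3]].
Insert 1: 1 bumps 2 from row 1; 2 bumps 3 from row 2; 3 starts row 3. P = [[1, 4, 5], [2], [3]].

So P = [[1, 4, 5], [2], [3]], Q = [[1, 2, 3], [4], [5]].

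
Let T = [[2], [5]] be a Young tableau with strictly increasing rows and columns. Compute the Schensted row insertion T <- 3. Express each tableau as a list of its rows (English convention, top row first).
[[2, 3], [5]]

3 is larger than every entry of row 1, so it is appended to row 1. The new tableau is [[2, 3], [5]].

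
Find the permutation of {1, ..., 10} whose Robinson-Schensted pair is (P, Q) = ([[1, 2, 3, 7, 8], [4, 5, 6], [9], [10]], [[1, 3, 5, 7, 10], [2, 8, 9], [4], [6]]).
Reverse the RSK construction: for i from n down to 1, find the cell of Q containing i, remove the entry at that cell from P, and reverse-bump it up through P; the value ejected from row 1 is w(i).

Step i=10: Q has 10 at row 1, column 5; remove that cell from P, ejecting 8. So w(10) = 8. P is now [[1, 2, 3, 7], [4, 5, 6], [9], [10]].
Step i=9: Q has 9 at row 2, column 3; remove 6 from row 2 of P and reverse-bump: 6 enters row 1 and ejects 3. So w(9) = 3. P is now [[1, 2, 6, 7], [4, 5], [9], [10]].
Step i=8: Q has 8 at row 2, column 2; remove 5 from row 2 of P and reverse-bump: 5 enters row 1 and ejects 2. So w(8) = 2. P is now [[1, 5, 6, 7], [4], [9], [10]].
Step i=7: Q has 7 at row 1, column 4; remove that cell from P, ejecting 7. So w(7) = 7. P is now [[1, 5, 6], [4], [9], [10]].
Step i=6: Q has 6 at row 4, column 1; remove 10 from row 4 of P and reverse-bump: 10 enters row 3 and ejects 9; 9 enters row 2 and ejects 4; 4 enters row 1 and ejects 1. So w(6) = 1. P is now [[4, 5, 6], [9], [10]].
Step i=5: Q has 5 at row 1, column 3; remove that cell from P, ejecting 6. So w(5) = 6. P is now [[4, 5], [9], [10]].
Step i=4: Q has 4 at row 3, column 1; remove 10 from row 3 of P and reverse-bump: 10 enters row 2 and ejects 9; 9 enters row 1 and ejects 5. So w(4) = 5. P is now [[4, 9], [10]].
Step i=3: Q has 3 at row 1, column 2; remove that cell from P, ejecting 9. So w(3) = 9. P is now [[4], [10]].
Step i=2: Q has 2 at row 2, column 1; remove 10 from row 2 of P and reverse-bump: 10 enters row 1 and ejects 4. So w(2) = 4. P is now [[10]].
Step i=1: Q has 1 at row 1, column 1; remove that cell from P, ejecting 10. So w(1) = 10. P is now [].

So w = 10 4 9 5 6 1 7 2 3 8.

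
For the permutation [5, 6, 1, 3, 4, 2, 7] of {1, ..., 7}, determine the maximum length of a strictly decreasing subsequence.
3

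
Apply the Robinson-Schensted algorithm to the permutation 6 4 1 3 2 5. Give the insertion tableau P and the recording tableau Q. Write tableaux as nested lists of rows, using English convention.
P = [[1, 2, 5], [3], [4], [6]], Q = [[1, 4, 6], [2], [3], [5]]

Insert each entry of the permutation into P by Schensted row insertion, recording in Q the position of each new cell.

Insert 6: appended to row 1. P = [[6]].
Insert 4: 4 bumps 6 from row 1; 6 starts row 2. P = [[4], [6]].
Insert 1: 1 bumps 4 from row 1; 4 bumps 6 from row 2; 6 starts row 3. P = [[1], [4], [6]].
Insert 3: appended to row 1. P = [[1, 3], [4], [6]].
Insert 2: 2 bumps 3 from row 1; 3 bumps 4 from row 2; 4 bumps 6 from row 3; 6 starts row 4. P = [[1, 2], [3], [4], [6]].
Insert 5: appended to row 1. P = [[1, 2, 5], [3], [4], [6]].

So P = [[1, 2, 5], [3], [4], [6]], Q = [[1, 4, 6], [2], [3], [5]].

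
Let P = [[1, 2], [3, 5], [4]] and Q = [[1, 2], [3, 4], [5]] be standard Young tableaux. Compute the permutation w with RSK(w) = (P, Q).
4 5 1 3 2

Reverse the RSK construction: for i from n down to 1, find the cell of Q containing i, remove the entry at that cell from P, and reverse-bump it up through P; the value ejected from row 1 is w(i).

Step i=5: Q has 5 at row 3, column 1; remove 4 from row 3 of P and reverse-bump: 4 enters row 2 and ejects 3; 3 enters row 1 and ejects 2. So w(5) = 2. P is now [[1, 3], [4, 5]].
Step i=4: Q has 4 at row 2, column 2; remove 5 from row 2 of P and reverse-bump: 5 enters row 1 and ejects 3. So w(4) = 3. P is now [[1, 5], [4]].
Step i=3: Q has 3 at row 2, column 1; remove 4 from row 2 of P and reverse-bump: 4 enters row 1 and ejects 1. So w(3) = 1. P is now [[4, 5]].
Step i=2: Q has 2 at row 1, column 2; remove that cell from P, ejecting 5. So w(2) = 5. P is now [[4]].
Step i=1: Q has 1 at row 1, column 1; remove that cell from P, ejecting 4. So w(1) = 4. P is now [].

So w = 4 5 1 3 2.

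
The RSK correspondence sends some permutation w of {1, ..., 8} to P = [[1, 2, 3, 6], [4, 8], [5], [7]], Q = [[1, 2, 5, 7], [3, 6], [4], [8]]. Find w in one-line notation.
Reverse the RSK construction: for i from n down to 1, find the cell of Q containing i, remove the entry at that cell from P, and reverse-bump it up through P; the value ejected from row 1 is w(i).

Step i=8: Q has 8 at row 4, column 1; remove 7 from row 4 of P and reverse-bump: 7 enters row 3 and ejects 5; 5 enters row 2 and ejects 4; 4 enters row 1 and ejects 3. So w(8) = 3. P is now [[1, 2, 4, 6], [5, 8], [7]].
Step i=7: Q has 7 at row 1, column 4; remove that cell from P, ejecting 6. So w(7) = 6. P is now [[1, 2, 4], [5, 8], [7]].
Step i=6: Q has 6 at row 2, column 2; remove 8 from row 2 of P and reverse-bump: 8 enters row 1 and ejects 4. So w(6) = 4. P is now [[1, 2, 8], [5], [7]].
Step i=5: Q has 5 at row 1, column 3; remove that cell from P, ejecting 8. So w(5) = 8. P is now [[1, 2], [5], [7]].
Step i=4: Q has 4 at row 3, column 1; remove 7 from row 3 of P and reverse-bump: 7 enters row 2 and ejects 5; 5 enters row 1 and ejects 2. So w(4) = 2. P is now [[1, 5], [7]].
Step i=3: Q has 3 at row 2, column 1; remove 7 from row 2 of P and reverse-bump: 7 enters row 1 and ejects 5. So w(3) = 5. P is now [[1, 7]].
Step i=2: Q has 2 at row 1, column 2; remove that cell from P, ejecting 7. So w(2) = 7. P is now [[1]].
Step i=1: Q has 1 at row 1, column 1; remove that cell from P, ejecting 1. So w(1) = 1. P is now [].

So w = 1 7 5 2 8 4 6 3.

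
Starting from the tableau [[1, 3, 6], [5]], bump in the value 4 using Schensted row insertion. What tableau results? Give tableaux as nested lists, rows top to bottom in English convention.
[[1, 3, 4], [5, 6]]

In row 1, 4 replaces 6 (the leftmost entry greater than 4); 6 is bumped to row 2. 6 is appended to row 2. The new tableau is [[1, 3, 4], [5, 6]].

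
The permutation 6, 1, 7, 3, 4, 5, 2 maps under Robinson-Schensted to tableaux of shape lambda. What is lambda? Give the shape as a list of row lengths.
Row-insert each entry into an empty tableau.

After inserting 6: P = [[6]].
After inserting 1: P = [[1], [6]].
After inserting 7: P = [[1, 7], [6]].
After inserting 3: P = [[1, 3], [6, 7]].
After inserting 4: P = [[1, 3, 4], [6, 7]].
After inserting 5: P = [[1, 3, 4, 5], [6, 7]].
After inserting 2: P = [[1, 2, 4, 5], [3, 7], [6]].

The final insertion tableau P = [[1, 2, 4, 5], [3, 7], [6]] has shape [4, 2, 1].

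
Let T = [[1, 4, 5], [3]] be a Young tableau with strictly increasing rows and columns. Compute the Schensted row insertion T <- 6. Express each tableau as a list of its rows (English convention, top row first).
6 is larger than every entry of row 1, so it is appended to row 1. The new tableau is [[1, 4, 5, 6], [3]].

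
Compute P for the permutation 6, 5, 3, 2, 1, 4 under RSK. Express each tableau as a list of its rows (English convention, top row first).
After inserting 6: P = [[6]].
After inserting 5: P = [[5], [6]].
After inserting 3: P = [[3], [5], [6]].
After inserting 2: P = [[2], [3], [5], [6]].
After inserting 1: P = [[1], [2], [3], [5], [6]].
After inserting 4: P = [[1, 4], [2], [3], [5], [6]].

So P = [[1, 4], [2], [3], [5], [6]].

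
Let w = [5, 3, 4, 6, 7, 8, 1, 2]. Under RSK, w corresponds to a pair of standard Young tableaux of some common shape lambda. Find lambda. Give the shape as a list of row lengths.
Row-insert each entry into an empty tableau.

After inserting 5: P = [[5]].
After inserting 3: P = [[3], [5]].
After inserting 4: P = [[3, 4], [5]].
After inserting 6: P = [[3, 4, 6], [5]].
After inserting 7: P = [[3, 4, 6, 7], [5]].
After inserting 8: P = [[3, 4, 6, 7, 8], [5]].
After inserting 1: P = [[1, 4, 6, 7, 8], [3], [5]].
After inserting 2: P = [[1, 2, 6, 7, 8], [3, 4], [5]].

The final insertion tableau P = [[1, 2, 6, 7, 8], [3, 4], [5]] has shape [5, 2, 1].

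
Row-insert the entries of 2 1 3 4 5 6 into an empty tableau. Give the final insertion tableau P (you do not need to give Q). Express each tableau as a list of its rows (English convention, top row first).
P = [[1, 3, 4, 5, 6], [2]]

Insert 2: appended to row 1. P = [[2]].
Insert 1: 1 bumps 2 from row 1; 2 starts row 2. P = [[1], [2]].
Insert 3: appended to row 1. P = [[1, 3], [2]].
Insert 4: appended to row 1. P = [[1, 3, 4], [2]].
Insert 5: appended to row 1. P = [[1, 3, 4, 5], [2]].
Insert 6: appended to row 1. P = [[1, 3, 4, 5, 6], [2]].

So P = [[1, 3, 4, 5, 6], [2]].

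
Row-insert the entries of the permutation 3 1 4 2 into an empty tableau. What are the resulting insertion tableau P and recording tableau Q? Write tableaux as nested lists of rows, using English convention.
Insert each entry of the permutation into P by Schensted row insertion, recording in Q the position of each new cell.

Insert 3: appended to row 1. P = [[3]], Q = [[1]].
Insert 1: 1 bumps 3 from row 1; 3 starts row 2. P = [[1], [3]], Q = [[1], [2]].
Insert 4: appended to row 1. P = [[1, 4], [3]], Q = [[1, 3], [2]].
Insert 2: 2 bumps 4 from row 1; 4 appends to row 2. P = [[1, 2], [3, 4]], Q = [[1, 3], [2, 4]].

So P = [[1, 2], [3, 4]], Q = [[1, 3], [2, 4]].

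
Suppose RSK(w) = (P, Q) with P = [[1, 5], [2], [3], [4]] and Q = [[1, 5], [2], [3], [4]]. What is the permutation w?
Reverse the RSK construction: for i from n down to 1, find the cell of Q containing i, remove the entry at that cell from P, and reverse-bump it up through P; the value ejected from row 1 is w(i).

Step i=5: Q has 5 at row 1, column 2; remove that cell from P, ejecting 5. So w(5) = 5. P is now [[1], [2], [3], [4]].
Step i=4: Q has 4 at row 4, column 1; remove 4 from row 4 of P and reverse-bump: 4 enters row 3 and ejects 3; 3 enters row 2 and ejects 2; 2 enters row 1 and ejects 1. So w(4) = 1. P is now [[2], [3], [4]].
Step i=3: Q has 3 at row 3, column 1; remove 4 from row 3 of P and reverse-bump: 4 enters row 2 and ejects 3; 3 enters row 1 and ejects 2. So w(3) = 2. P is now [[3], [4]].
Step i=2: Q has 2 at row 2, column 1; remove 4 from row 2 of P and reverse-bump: 4 enters row 1 and ejects 3. So w(2) = 3. P is now [[4]].
Step i=1: Q has 1 at row 1, column 1; remove that cell from P, ejecting 4. So w(1) = 4. P is now [].

So w = 4 3 2 1 5.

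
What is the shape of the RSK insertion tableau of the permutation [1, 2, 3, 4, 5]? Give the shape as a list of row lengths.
Row-insert each entry into an empty tableau.

After inserting 1: P = [[1]].
After inserting 2: P = [[1, 2]].
After inserting 3: P = [[1, 2, 3]].
After inserting 4: P = [[1, 2, 3, 4]].
After inserting 5: P = [[1, 2, 3, 4, 5]].

The final insertion tableau P = [[1, 2, 3, 4, 5]] has shape [5].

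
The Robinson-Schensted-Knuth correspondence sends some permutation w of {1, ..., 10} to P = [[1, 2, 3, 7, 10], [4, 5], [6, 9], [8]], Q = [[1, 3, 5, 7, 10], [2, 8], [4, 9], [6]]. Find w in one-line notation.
8 1 6 4 5 2 9 7 3 10

Reverse the RSK construction: for i from n down to 1, find the cell of Q containing i, remove the entry at that cell from P, and reverse-bump it up through P; the value ejected from row 1 is w(i).

Step i=10: Q has 10 at row 1, column 5; remove that cell from P, ejecting 10. So w(10) = 10. P is now [[1, 2, 3, 7], [4, 5], [6, 9], [8]].
Step i=9: Q has 9 at row 3, column 2; remove 9 from row 3 of P and reverse-bump: 9 enters row 2 and ejects 5; 5 enters row 1 and ejects 3. So w(9) = 3. P is now [[1, 2, 5, 7], [4, 9], [6], [8]].
Step i=8: Q has 8 at row 2, column 2; remove 9 from row 2 of P and reverse-bump: 9 enters row 1 and ejects 7. So w(8) = 7. P is now [[1, 2, 5, 9], [4], [6], [8]].
Step i=7: Q has 7 at row 1, column 4; remove that cell from P, ejecting 9. So w(7) = 9. P is now [[1, 2, 5], [4], [6], [8]].
Step i=6: Q has 6 at row 4, column 1; remove 8 from row 4 of P and reverse-bump: 8 enters row 3 and ejects 6; 6 enters row 2 and ejects 4; 4 enters row 1 and ejects 2. So w(6) = 2. P is now [[1, 4, 5], [6], [8]].
Step i=5: Q has 5 at row 1, column 3; remove that cell from P, ejecting 5. So w(5) = 5. P is now [[1, 4], [6], [8]].
Step i=4: Q has 4 at row 3, column 1; remove 8 from row 3 of P and reverse-bump: 8 enters row 2 and ejects 6; 6 enters row 1 and ejects 4. So w(4) = 4. P is now [[1, 6], [8]].
Step i=3: Q has 3 at row 1, column 2; remove that cell from P, ejecting 6. So w(3) = 6. P is now [[1], [8]].
Step i=2: Q has 2 at row 2, column 1; remove 8 from row 2 of P and reverse-bump: 8 enters row 1 and ejects 1. So w(2) = 1. P is now [[8]].
Step i=1: Q has 1 at row 1, column 1; remove that cell from P, ejecting 8. So w(1) = 8. P is now [].

So w = 8 1 6 4 5 2 9 7 3 10.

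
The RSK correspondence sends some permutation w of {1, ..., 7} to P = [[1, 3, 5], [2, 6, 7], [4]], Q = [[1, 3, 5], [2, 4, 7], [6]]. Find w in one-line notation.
Reverse the RSK construction: for i from n down to 1, find the cell of Q containing i, remove the entry at that cell from P, and reverse-bump it up through P; the value ejected from row 1 is w(i).

Step i=7: Q has 7 at row 2, column 3; remove 7 from row 2 of P and reverse-bump: 7 enters row 1 and ejects 5. So w(7) = 5. P is now [[1, 3, 7], [2, 6], [4]].
Step i=6: Q has 6 at row 3, column 1; remove 4 from row 3 of P and reverse-bump: 4 enters row 2 and ejects 2; 2 enters row 1 and ejects 1. So w(6) = 1. P is now [[2, 3, 7], [4, 6]].
Step i=5: Q has 5 at row 1, column 3; remove that cell from P, ejecting 7. So w(5) = 7. P is now [[2, 3], [4, 6]].
Step i=4: Q has 4 at row 2, column 2; remove 6 from row 2 of P and reverse-bump: 6 enters row 1 and ejects 3. So w(4) = 3. P is now [[2, 6], [4]].
Step i=3: Q has 3 at row 1, column 2; remove that cell from P, ejecting 6. So w(3) = 6. P is now [[2], [4]].
Step i=2: Q has 2 at row 2, column 1; remove 4 from row 2 of P and reverse-bump: 4 enters row 1 and ejects 2. So w(2) = 2. P is now [[4]].
Step i=1: Q has 1 at row 1, column 1; remove that cell from P, ejecting 4. So w(1) = 4. P is now [].

So w = 4 2 6 3 7 1 5.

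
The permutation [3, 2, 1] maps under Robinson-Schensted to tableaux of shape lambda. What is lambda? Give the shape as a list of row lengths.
[1, 1, 1]

Row-insert each entry into an empty tableau.

After inserting 3: P = [[3]].
After inserting 2: P = [[2], [3]].
After inserting 1: P = [[1], [2], [3]].

The final insertion tableau P = [[1], [2], [3]] has shape [1, 1, 1].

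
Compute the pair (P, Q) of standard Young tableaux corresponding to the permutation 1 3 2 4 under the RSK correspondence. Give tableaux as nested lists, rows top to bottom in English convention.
P = [[1, 2, 4], [3]], Q = [[1, 2, 4], [3]]

Insert each entry of the permutation into P by Schensted row insertion, recording in Q the position of each new cell.

Insert 1: appended to row 1. P = [[1]], Q = [[1]].
Insert 3: appended to row 1. P = [[1, 3]], Q = [[1, 2]].
Insert 2: 2 bumps 3 from row 1; 3 starts row 2. P = [[1, 2], [3]], Q = [[1, 2], [3]].
Insert 4: appended to row 1. P = [[1, 2, 4], [3]], Q = [[1, 2, 4], [3]].

So P = [[1, 2, 4], [3]], Q = [[1, 2, 4], [3]].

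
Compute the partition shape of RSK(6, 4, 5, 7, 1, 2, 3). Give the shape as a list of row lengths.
[3, 3, 1]

Row-insert each entry into an empty tableau.

After inserting 6: P = [[6]].
After inserting 4: P = [[4], [6]].
After inserting 5: P = [[4, 5], [6]].
After inserting 7: P = [[4, 5, 7], [6]].
After inserting 1: P = [[1, 5, 7], [4], [6]].
After inserting 2: P = [[1, 2, 7], [4, 5], [6]].
After inserting 3: P = [[1, 2, 3], [4, 5, 7], [6]].

The final insertion tableau P = [[1, 2, 3], [4, 5, 7], [6]] has shape [3, 3, 1].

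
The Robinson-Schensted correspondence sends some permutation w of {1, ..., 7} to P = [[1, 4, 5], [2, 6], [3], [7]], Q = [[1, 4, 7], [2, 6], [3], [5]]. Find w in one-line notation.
7 3 2 6 1 4 5

Reverse RSK: for i = n, n-1, ..., 1, locate i in Q, remove the corresponding corner cell from P, and reverse-bump its entry up through P; the value ejected from row 1 is w(i).

So w = 7 3 2 6 1 4 5.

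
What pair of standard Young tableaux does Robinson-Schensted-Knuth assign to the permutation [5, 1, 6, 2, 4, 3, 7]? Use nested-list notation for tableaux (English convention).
Insert each entry of the permutation into P by Schensted row insertion, recording in Q the position of each new cell.

Insert 5: appended to row 1. P = [[5]], Q = [[1]].
Insert 1: 1 bumps 5 from row 1; 5 starts row 2. P = [[1], [5]], Q = [[1], [2]].
Insert 6: appended to row 1. P = [[1, 6], [5]], Q = [[1, 3], [2]].
Insert 2: 2 bumps 6 from row 1; 6 appends to row 2. P = [[1, 2], [5, 6]], Q = [[1, 3], [2, 4]].
Insert 4: appended to row 1. P = [[1, 2, 4], [5, 6]], Q = [[1, 3, 5], [2, 4]].
Insert 3: 3 bumps 4 from row 1; 4 bumps 5 from row 2; 5 starts row 3. P = [[1, 2, 3], [4, 6], [5]], Q = [[1, 3, 5], [2, 4], [6]].
Insert 7: appended to row 1. P = [[1, 2, 3, 7], [4, 6], [5]], Q = [[1, 3, 5, 7], [2, 4], [6]].

So P = [[1, 2, 3, 7], [4, 6], [5]], Q = [[1, 3, 5, 7], [2, 4], [6]].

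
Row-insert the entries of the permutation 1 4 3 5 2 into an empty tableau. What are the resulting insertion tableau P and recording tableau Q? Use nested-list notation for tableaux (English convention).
P = [[1, 2, 5], [3], [4]], Q = [[1, 2, 4], [3], [5]]

Insert each entry of the permutation into P by Schensted row insertion, recording in Q the position of each new cell.

Insert 1: appended to row 1. P = [[1]].
Insert 4: appended to row 1. P = [[1, 4]].
Insert 3: 3 bumps 4 from row 1; 4 starts row 2. P = [[1, 3], [4]].
Insert 5: appended to row 1. P = [[1, 3, 5], [4]].
Insert 2: 2 bumps 3 from row 1; 3 bumps 4 from row 2; 4 starts row 3. P = [[1, 2, 5], [3], [4]].

So P = [[1, 2, 5], [3], [4]], Q = [[1, 2, 4], [3], [5]].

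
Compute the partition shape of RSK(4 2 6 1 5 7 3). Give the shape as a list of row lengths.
Row-insert each entry into an empty tableau.

After inserting 4: P = [[4]].
After inserting 2: P = [[2], [4]].
After inserting 6: P = [[2, 6], [4]].
After inserting 1: P = [[1, 6], [2], [4]].
After inserting 5: P = [[1, 5], [2, 6], [4]].
After inserting 7: P = [[1, 5, 7], [2, 6], [4]].
After inserting 3: P = [[1, 3, 7], [2, 5], [4, 6]].

The final insertion tableau P = [[1, 3, 7], [2, 5], [4, 6]] has shape [3, 2, 2].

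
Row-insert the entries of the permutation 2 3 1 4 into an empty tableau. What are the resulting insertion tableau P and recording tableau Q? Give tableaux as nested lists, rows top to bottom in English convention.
Insert each entry of the permutation into P by Schensted row insertion, recording in Q the position of each new cell.

Insert 2: appended to row 1. P = [[2]].
Insert 3: appended to row 1. P = [[2, 3]].
Insert 1: 1 bumps 2 from row 1; 2 starts row 2. P = [[1, 3], [2]].
Insert 4: appended to row 1. P = [[1, 3, 4], [2]].

So P = [[1, 3, 4], [2]], Q = [[1, 2, 4], [3]].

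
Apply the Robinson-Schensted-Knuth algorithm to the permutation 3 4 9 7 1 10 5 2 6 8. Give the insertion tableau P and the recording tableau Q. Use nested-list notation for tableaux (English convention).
Insert each entry of the permutation into P by Schensted row insertion, recording in Q the position of each new cell.

Insert 3: appended to row 1. P = [[3]], Q = [[1]].
Insert 4: appended to row 1. P = [[3, 4]], Q = [[1, 2]].
Insert 9: appended to row 1. P = [[3, 4, 9]], Q = [[1, 2, 3]].
Insert 7: 7 bumps 9 from row 1; 9 starts row 2. P = [[3, 4, 7], [9]], Q = [[1, 2, 3], [4]].
Insert 1: 1 bumps 3 from row 1; 3 bumps 9 from row 2; 9 starts row 3. P = [[1, 4, 7], [3], [9]], Q = [[1, 2, 3], [4], [5]].
Insert 10: appended to row 1. P = [[1, 4, 7, 10], [3], [9]], Q = [[1, 2, 3, 6], [4], [5]].
Insert 5: 5 bumps 7 from row 1; 7 appends to row 2. P = [[1, 4, 5, 10], [3, 7], [9]], Q = [[1, 2, 3, 6], [4, 7], [5]].
Insert 2: 2 bumps 4 from row 1; 4 bumps 7 from row 2; 7 bumps 9 from row 3; 9 starts row 4. P = [[1, 2, 5, 10], [3, 4], [7], [9]], Q = [[1, 2, 3, 6], [4, 7], [5], [8]].
Insert 6: 6 bumps 10 from row 1; 10 appends to row 2. P = [[1, 2, 5, 6], [3, 4, 10], [7], [9]], Q = [[1, 2, 3, 6], [4, 7, 9], [5], [8]].
Insert 8: appended to row 1. P = [[1, 2, 5, 6, 8], [3, 4, 10], [7], [9]], Q = [[1, 2, 3, 6, 10], [4, 7, 9], [5], [8]].

So P = [[1, 2, 5, 6, 8], [3, 4, 10], [7], [9]], Q = [[1, 2, 3, 6, 10], [4, 7, 9], [5], [8]].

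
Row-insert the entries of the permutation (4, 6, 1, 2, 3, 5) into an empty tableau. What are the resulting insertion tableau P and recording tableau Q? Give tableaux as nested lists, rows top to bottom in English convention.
P = [[1, 2, 3, 5], [4, 6]], Q = [[1, 2, 5, 6], [3, 4]]

Insert each entry of the permutation into P by Schensted row insertion, recording in Q the position of each new cell.

Insert 4: appended to row 1. P = [[4]].
Insert 6: appended to row 1. P = [[4, 6]].
Insert 1: 1 bumps 4 from row 1; 4 starts row 2. P = [[1, 6], [4]].
Insert 2: 2 bumps 6 from row 1; 6 appends to row 2. P = [[1, 2], [4, 6]].
Insert 3: appended to row 1. P = [[1, 2, 3], [4, 6]].
Insert 5: appended to row 1. P = [[1, 2, 3, 5], [4, 6]].

So P = [[1, 2, 3, 5], [4, 6]], Q = [[1, 2, 5, 6], [3, 4]].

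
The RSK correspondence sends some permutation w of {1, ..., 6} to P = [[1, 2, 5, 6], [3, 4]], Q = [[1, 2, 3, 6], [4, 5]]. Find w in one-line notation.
Reverse RSK: for i = n, n-1, ..., 1, locate i in Q, remove the corresponding corner cell from P, and reverse-bump its entry up through P; the value ejected from row 1 is w(i).

So w = 3 4 5 1 2 6.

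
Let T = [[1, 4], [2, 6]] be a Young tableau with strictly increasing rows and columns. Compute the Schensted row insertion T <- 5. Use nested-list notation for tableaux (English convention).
5 is larger than every entry of row 1, so it is appended to row 1. The new tableau is [[1, 4, 5], [2, 6]].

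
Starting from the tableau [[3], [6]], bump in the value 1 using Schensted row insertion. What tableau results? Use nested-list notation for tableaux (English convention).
In row 1, 1 replaces 3 (the leftmost entry greater than 1); 3 is bumped to row 2. In row 2, 3 replaces 6 (the leftmost entry greater than 3); 6 is bumped to row 3. 6 starts a new row 3. The new tableau is [[1], [3], [6]].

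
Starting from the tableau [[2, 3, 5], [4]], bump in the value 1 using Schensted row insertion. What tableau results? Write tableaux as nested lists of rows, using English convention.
[[1, 3, 5], [2], [4]]

In row 1, 1 replaces 2 (the leftmost entry greater than 1); 2 is bumped to row 2. In row 2, 2 replaces 4 (the leftmost entry greater than 2); 4 is bumped to row 3. 4 starts a new row 3. The new tableau is [[1, 3, 5], [2], [4]].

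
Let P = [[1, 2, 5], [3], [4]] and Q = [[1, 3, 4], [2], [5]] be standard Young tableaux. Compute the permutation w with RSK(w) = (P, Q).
4 1 3 5 2

Reverse RSK: for i = n, n-1, ..., 1, locate i in Q, remove the corresponding corner cell from P, and reverse-bump its entry up through P; the value ejected from row 1 is w(i).

So w = 4 1 3 5 2.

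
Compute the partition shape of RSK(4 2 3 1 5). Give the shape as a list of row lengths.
[3, 1, 1]

Row-insert each entry into an empty tableau.

After inserting 4: P = [[4]].
After inserting 2: P = [[2], [4]].
After inserting 3: P = [[2, 3], [4]].
After inserting 1: P = [[1, 3], [2], [4]].
After inserting 5: P = [[1, 3, 5], [2], [4]].

The final insertion tableau P = [[1, 3, 5], [2], [4]] has shape [3, 1, 1].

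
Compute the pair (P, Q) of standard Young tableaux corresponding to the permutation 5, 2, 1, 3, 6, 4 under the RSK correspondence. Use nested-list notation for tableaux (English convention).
P = [[1, 3, 4], [2, 6], [5]], Q = [[1, 4, 5], [2, 6], [3]]

Insert each entry of the permutation into P by Schensted row insertion, recording in Q the position of each new cell.

Insert 5: appended to row 1. P = [[5]].
Insert 2: 2 bumps 5 from row 1; 5 starts row 2. P = [[2], [5]].
Insert 1: 1 bumps 2 from row 1; 2 bumps 5 from row 2; 5 starts row 3. P = [[1], [2], [5]].
Insert 3: appended to row 1. P = [[1, 3], [2], [5]].
Insert 6: appended to row 1. P = [[1, 3, 6], [2], [5]].
Insert 4: 4 bumps 6 from row 1; 6 appends to row 2. P = [[1, 3, 4], [2, 6], [5]].

So P = [[1, 3, 4], [2, 6], [5]], Q = [[1, 4, 5], [2, 6], [3]].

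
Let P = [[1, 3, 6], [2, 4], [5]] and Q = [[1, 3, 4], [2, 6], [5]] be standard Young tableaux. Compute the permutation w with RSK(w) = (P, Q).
Reverse the RSK construction: for i from n down to 1, find the cell of Q containing i, remove the entry at that cell from P, and reverse-bump it up through P; the value ejected from row 1 is w(i).

Step i=6: Q has 6 at row 2, column 2; remove 4 from row 2 of P and reverse-bump: 4 enters row 1 and ejects 3. So w(6) = 3. P is now [[1, 4, 6], [2], [5]].
Step i=5: Q has 5 at row 3, column 1; remove 5 from row 3 of P and reverse-bump: 5 enters row 2 and ejects 2; 2 enters row 1 and ejects 1. So w(5) = 1. P is now [[2, 4, 6], [5]].
Step i=4: Q has 4 at row 1, column 3; remove that cell from P, ejecting 6. So w(4) = 6. P is now [[2, 4], [5]].
Step i=3: Q has 3 at row 1, column 2; remove that cell from P, ejecting 4. So w(3) = 4. P is now [[2], [5]].
Step i=2: Q has 2 at row 2, column 1; remove 5 from row 2 of P and reverse-bump: 5 enters row 1 and ejects 2. So w(2) = 2. P is now [[5]].
Step i=1: Q has 1 at row 1, column 1; remove that cell from P, ejecting 5. So w(1) = 5. P is now [].

So w = 5 2 4 6 1 3.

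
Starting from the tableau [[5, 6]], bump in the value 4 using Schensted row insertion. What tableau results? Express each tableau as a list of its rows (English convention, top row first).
[[4, 6], [5]]

In row 1, 4 replaces 5 (the leftmost entry greater than 4); 5 is bumped to row 2. 5 starts a new row 2. The new tableau is [[4, 6], [5]].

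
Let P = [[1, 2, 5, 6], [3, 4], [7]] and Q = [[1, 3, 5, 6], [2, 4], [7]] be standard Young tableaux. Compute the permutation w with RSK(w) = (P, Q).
3 1 7 4 5 6 2

Reverse RSK: for i = n, n-1, ..., 1, locate i in Q, remove the corresponding corner cell from P, and reverse-bump its entry up through P; the value ejected from row 1 is w(i).

So w = 3 1 7 4 5 6 2.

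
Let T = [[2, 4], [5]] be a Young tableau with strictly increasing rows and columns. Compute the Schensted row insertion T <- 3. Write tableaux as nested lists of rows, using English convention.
In row 1, 3 replaces 4 (the leftmost entry greater than 3); 4 is bumped to row 2. In row 2, 4 replaces 5 (the leftmost entry greater than 4); 5 is bumped to row 3. 5 starts a new row 3. The new tableau is [[2, 3], [4], [5]].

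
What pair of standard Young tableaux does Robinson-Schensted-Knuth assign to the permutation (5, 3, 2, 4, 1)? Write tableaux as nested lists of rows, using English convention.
Insert each entry of the permutation into P by Schensted row insertion, recording in Q the position of each new cell.

Insert 5: appended to row 1. P = [[5]].
Insert 3: 3 bumps 5 from row 1; 5 starts row 2. P = [[3], [5]].
Insert 2: 2 bumps 3 from row 1; 3 bumps 5 from row 2; 5 starts row 3. P = [[2], [3], [5]].
Insert 4: appended to row 1. P = [[2, 4], [3], [5]].
Insert 1: 1 bumps 2 from row 1; 2 bumps 3 from row 2; 3 bumps 5 from row 3; 5 starts row 4. P = [[1, 4], [2], [3], [5]].

So P = [[1, 4], [2], [3], [5]], Q = [[1, 4], [2], [3], [5]].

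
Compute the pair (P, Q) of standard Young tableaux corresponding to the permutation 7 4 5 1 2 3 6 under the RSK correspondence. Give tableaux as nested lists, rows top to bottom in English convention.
P = [[1, 2, 3, 6], [4, 5], [7]], Q = [[1, 3, 6, 7], [2, 5], [4]]

Insert each entry of the permutation into P by Schensted row insertion, recording in Q the position of each new cell.

Insert 7: appended to row 1. P = [[7]].
Insert 4: 4 bumps 7 from row 1; 7 starts row 2. P = [[4], [7]].
Insert 5: appended to row 1. P = [[4, 5], [7]].
Insert 1: 1 bumps 4 from row 1; 4 bumps 7 from row 2; 7 starts row 3. P = [[1, 5], [4], [7]].
Insert 2: 2 bumps 5 from row 1; 5 appends to row 2. P = [[1, 2], [4, 5], [7]].
Insert 3: appended to row 1. P = [[1, 2, 3], [4, 5], [7]].
Insert 6: appended to row 1. P = [[1, 2, 3, 6], [4, 5], [7]].

So P = [[1, 2, 3, 6], [4, 5], [7]], Q = [[1, 3, 6, 7], [2, 5], [4]].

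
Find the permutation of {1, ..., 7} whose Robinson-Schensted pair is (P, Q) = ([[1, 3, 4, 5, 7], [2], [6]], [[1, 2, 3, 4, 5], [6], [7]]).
Reverse RSK: for i = n, n-1, ..., 1, locate i in Q, remove the corresponding corner cell from P, and reverse-bump its entry up through P; the value ejected from row 1 is w(i).

So w = 2 3 4 6 7 5 1.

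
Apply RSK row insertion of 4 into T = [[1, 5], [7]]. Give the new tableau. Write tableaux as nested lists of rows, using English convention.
[[1, 4], [5], [7]]

In row 1, 4 replaces 5 (the leftmost entry greater than 4); 5 is bumped to row 2. In row 2, 5 replaces 7 (the leftmost entry greater than 5); 7 is bumped to row 3. 7 starts a new row 3. The new tableau is [[1, 4], [5], [7]].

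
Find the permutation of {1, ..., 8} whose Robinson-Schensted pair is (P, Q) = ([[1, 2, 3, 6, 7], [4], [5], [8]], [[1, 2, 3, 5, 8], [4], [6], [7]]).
1 2 8 5 6 4 3 7

Reverse the RSK construction: for i from n down to 1, find the cell of Q containing i, remove the entry at that cell from P, and reverse-bump it up through P; the value ejected from row 1 is w(i).

Step i=8: Q has 8 at row 1, column 5; remove that cell from P, ejecting 7. So w(8) = 7. P is now [[1, 2, 3, 6], [4], [5], [8]].
Step i=7: Q has 7 at row 4, column 1; remove 8 from row 4 of P and reverse-bump: 8 enters row 3 and ejects 5; 5 enters row 2 and ejects 4; 4 enters row 1 and ejects 3. So w(7) = 3. P is now [[1, 2, 4, 6], [5], [8]].
Step i=6: Q has 6 at row 3, column 1; remove 8 from row 3 of P and reverse-bump: 8 enters row 2 and ejects 5; 5 enters row 1 and ejects 4. So w(6) = 4. P is now [[1, 2, 5, 6], [8]].
Step i=5: Q has 5 at row 1, column 4; remove that cell from P, ejecting 6. So w(5) = 6. P is now [[1, 2, 5], [8]].
Step i=4: Q has 4 at row 2, column 1; remove 8 from row 2 of P and reverse-bump: 8 enters row 1 and ejects 5. So w(4) = 5. P is now [[1, 2, 8]].
Step i=3: Q has 3 at row 1, column 3; remove that cell from P, ejecting 8. So w(3) = 8. P is now [[1, 2]].
Step i=2: Q has 2 at row 1, column 2; remove that cell from P, ejecting 2. So w(2) = 2. P is now [[1]].
Step i=1: Q has 1 at row 1, column 1; remove that cell from P, ejecting 1. So w(1) = 1. P is now [].

So w = 1 2 8 5 6 4 3 7.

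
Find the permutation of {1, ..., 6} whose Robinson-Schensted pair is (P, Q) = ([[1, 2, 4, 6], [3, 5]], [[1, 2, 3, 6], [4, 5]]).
Reverse the RSK construction: for i from n down to 1, find the cell of Q containing i, remove the entry at that cell from P, and reverse-bump it up through P; the value ejected from row 1 is w(i).

Step i=6: Q has 6 at row 1, column 4; remove that cell from P, ejecting 6. So w(6) = 6. P is now [[1, 2, 4], [3, 5]].
Step i=5: Q has 5 at row 2, column 2; remove 5 from row 2 of P and reverse-bump: 5 enters row 1 and ejects 4. So w(5) = 4. P is now [[1, 2, 5], [3]].
Step i=4: Q has 4 at row 2, column 1; remove 3 from row 2 of P and reverse-bump: 3 enters row 1 and ejects 2. So w(4) = 2. P is now [[1, 3, 5]].
Step i=3: Q has 3 at row 1, column 3; remove that cell from P, ejecting 5. So w(3) = 5. P is now [[1, 3]].
Step i=2: Q has 2 at row 1, column 2; remove that cell from P, ejecting 3. So w(2) = 3. P is now [[1]].
Step i=1: Q has 1 at row 1, column 1; remove that cell from P, ejecting 1. So w(1) = 1. P is now [].

So w = 1 3 5 2 4 6.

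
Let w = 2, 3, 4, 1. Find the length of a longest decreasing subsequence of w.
2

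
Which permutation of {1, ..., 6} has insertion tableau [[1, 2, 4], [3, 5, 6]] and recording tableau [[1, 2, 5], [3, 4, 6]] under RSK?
Reverse RSK: for i = n, n-1, ..., 1, locate i in Q, remove the corresponding corner cell from P, and reverse-bump its entry up through P; the value ejected from row 1 is w(i).

So w = 3 5 1 2 6 4.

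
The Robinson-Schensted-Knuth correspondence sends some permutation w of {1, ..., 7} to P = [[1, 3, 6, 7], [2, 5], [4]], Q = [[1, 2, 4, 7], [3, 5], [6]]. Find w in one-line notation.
4 5 2 6 3 1 7

Reverse the RSK construction: for i from n down to 1, find the cell of Q containing i, remove the entry at that cell from P, and reverse-bump it up through P; the value ejected from row 1 is w(i).

Step i=7: Q has 7 at row 1, column 4; remove that cell from P, ejecting 7. So w(7) = 7. P is now [[1, 3, 6], [2, 5], [4]].
Step i=6: Q has 6 at row 3, column 1; remove 4 from row 3 of P and reverse-bump: 4 enters row 2 and ejects 2; 2 enters row 1 and ejects 1. So w(6) = 1. P is now [[2, 3, 6], [4, 5]].
Step i=5: Q has 5 at row 2, column 2; remove 5 from row 2 of P and reverse-bump: 5 enters row 1 and ejects 3. So w(5) = 3. P is now [[2, 5, 6], [4]].
Step i=4: Q has 4 at row 1, column 3; remove that cell from P, ejecting 6. So w(4) = 6. P is now [[2, 5], [4]].
Step i=3: Q has 3 at row 2, column 1; remove 4 from row 2 of P and reverse-bump: 4 enters row 1 and ejects 2. So w(3) = 2. P is now [[4, 5]].
Step i=2: Q has 2 at row 1, column 2; remove that cell from P, ejecting 5. So w(2) = 5. P is now [[4]].
Step i=1: Q has 1 at row 1, column 1; remove that cell from P, ejecting 4. So w(1) = 4. P is now [].

So w = 4 5 2 6 3 1 7.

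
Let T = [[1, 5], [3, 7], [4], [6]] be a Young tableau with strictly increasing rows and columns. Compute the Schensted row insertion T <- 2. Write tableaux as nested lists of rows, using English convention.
[[1, 2], [3, 5], [4, 7], [6]]

In row 1, 2 replaces 5 (the leftmost entry greater than 2); 5 is bumped to row 2. In row 2, 5 replaces 7 (the leftmost entry greater than 5); 7 is bumped to row 3. 7 is appended to row 3. The new tableau is [[1, 2], [3, 5], [4, 7], [6]].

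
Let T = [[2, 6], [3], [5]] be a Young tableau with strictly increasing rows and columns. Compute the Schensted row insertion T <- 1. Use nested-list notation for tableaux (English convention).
[[1, 6], [2], [3], [5]]

In row 1, 1 replaces 2 (the leftmost entry greater than 1); 2 is bumped to row 2. In row 2, 2 replaces 3 (the leftmost entry greater than 2); 3 is bumped to row 3. In row 3, 3 replaces 5 (the leftmost entry greater than 3); 5 is bumped to row 4. 5 starts a new row 4. The new tableau is [[1, 6], [2], [3], [5]].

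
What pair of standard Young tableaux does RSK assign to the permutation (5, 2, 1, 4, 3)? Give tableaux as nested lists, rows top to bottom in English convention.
Insert each entry of the permutation into P by Schensted row insertion, recording in Q the position of each new cell.

Insert 5: appended to row 1. P = [[5]].
Insert 2: 2 bumps 5 from row 1; 5 starts row 2. P = [[2], [5]].
Insert 1: 1 bumps 2 from row 1; 2 bumps 5 from row 2; 5 starts row 3. P = [[1], [2], [5]].
Insert 4: appended to row 1. P = [[1, 4], [2], [5]].
Insert 3: 3 bumps 4 from row 1; 4 appends to row 2. P = [[1, 3], [2, 4], [5]].

So P = [[1, 3], [2, 4], [5]], Q = [[1, 4], [2, 5], [3]].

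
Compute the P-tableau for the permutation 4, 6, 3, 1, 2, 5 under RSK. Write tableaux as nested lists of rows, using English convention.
Insert 4: appended to row 1. P = [[4]].
Insert 6: appended to row 1. P = [[4, 6]].
Insert 3: 3 bumps 4 from row 1; 4 starts row 2. P = [[3, 6], [4]].
Insert 1: 1 bumps 3 from row 1; 3 bumps 4 from row 2; 4 starts row 3. P = [[1, 6], [3], [4]].
Insert 2: 2 bumps 6 from row 1; 6 appends to row 2. P = [[1, 2], [3, 6], [4]].
Insert 5: appended to row 1. P = [[1, 2, 5], [3, 6], [4]].

So P = [[1, 2, 5], [3, 6], [4]].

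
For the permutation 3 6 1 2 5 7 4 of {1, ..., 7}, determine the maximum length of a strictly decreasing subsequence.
3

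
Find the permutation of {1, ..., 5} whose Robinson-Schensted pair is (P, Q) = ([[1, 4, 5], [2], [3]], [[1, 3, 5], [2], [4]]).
3 2 4 1 5

Reverse the RSK construction: for i from n down to 1, find the cell of Q containing i, remove the entry at that cell from P, and reverse-bump it up through P; the value ejected from row 1 is w(i).

Step i=5: Q has 5 at row 1, column 3; remove that cell from P, ejecting 5. So w(5) = 5. P is now [[1, 4], [2], [3]].
Step i=4: Q has 4 at row 3, column 1; remove 3 from row 3 of P and reverse-bump: 3 enters row 2 and ejects 2; 2 enters row 1 and ejects 1. So w(4) = 1. P is now [[2, 4], [3]].
Step i=3: Q has 3 at row 1, column 2; remove that cell from P, ejecting 4. So w(3) = 4. P is now [[2], [3]].
Step i=2: Q has 2 at row 2, column 1; remove 3 from row 2 of P and reverse-bump: 3 enters row 1 and ejects 2. So w(2) = 2. P is now [[3]].
Step i=1: Q has 1 at row 1, column 1; remove that cell from P, ejecting 3. So w(1) = 3. P is now [].

So w = 3 2 4 1 5.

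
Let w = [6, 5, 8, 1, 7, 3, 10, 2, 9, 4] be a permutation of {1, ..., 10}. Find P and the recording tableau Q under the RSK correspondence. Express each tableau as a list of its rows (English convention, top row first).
Insert each entry of the permutation into P by Schensted row insertion, recording in Q the position of each new cell.

After inserting 6: P = [[6]].
After inserting 5: P = [[5], [6]].
After inserting 8: P = [[5, 8], [6]].
After inserting 1: P = [[1, 8], [5], [6]].
After inserting 7: P = [[1, 7], [5, 8], [6]].
After inserting 3: P = [[1, 3], [5, 7], [6, 8]].
After inserting 10: P = [[1, 3, 10], [5, 7], [6, 8]].
After inserting 2: P = [[1, 2, 10], [3, 7], [5, 8], [6]].
After inserting 9: P = [[1, 2, 9], [3, 7, 10], [5, 8], [6]].
After inserting 4: P = [[1, 2, 4], [3, 7, 9], [5, 8, 10], [6]].

So P = [[1, 2, 4], [3, 7, 9], [5, 8, 10], [6]], Q = [[1, 3, 7], [2, 5, 9], [4, 6, 10], [8]].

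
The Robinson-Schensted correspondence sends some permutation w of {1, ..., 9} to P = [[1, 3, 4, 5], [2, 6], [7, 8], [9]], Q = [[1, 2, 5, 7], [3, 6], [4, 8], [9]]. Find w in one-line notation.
2 7 3 1 9 4 8 6 5

Reverse the RSK construction: for i from n down to 1, find the cell of Q containing i, remove the entry at that cell from P, and reverse-bump it up through P; the value ejected from row 1 is w(i).

Step i=9: Q has 9 at row 4, column 1; remove 9 from row 4 of P and reverse-bump: 9 enters row 3 and ejects 8; 8 enters row 2 and ejects 6; 6 enters row 1 and ejects 5. So w(9) = 5. P is now [[1, 3, 4, 6], [2, 8], [7, 9]].
Step i=8: Q has 8 at row 3, column 2; remove 9 from row 3 of P and reverse-bump: 9 enters row 2 and ejects 8; 8 enters row 1 and ejects 6. So w(8) = 6. P is now [[1, 3, 4, 8], [2, 9], [7]].
Step i=7: Q has 7 at row 1, column 4; remove that cell from P, ejecting 8. So w(7) = 8. P is now [[1, 3, 4], [2, 9], [7]].
Step i=6: Q has 6 at row 2, column 2; remove 9 from row 2 of P and reverse-bump: 9 enters row 1 and ejects 4. So w(6) = 4. P is now [[1, 3, 9], [2], [7]].
Step i=5: Q has 5 at row 1, column 3; remove that cell from P, ejecting 9. So w(5) = 9. P is now [[1, 3], [2], [7]].
Step i=4: Q has 4 at row 3, column 1; remove 7 from row 3 of P and reverse-bump: 7 enters row 2 and ejects 2; 2 enters row 1 and ejects 1. So w(4) = 1. P is now [[2, 3], [7]].
Step i=3: Q has 3 at row 2, column 1; remove 7 from row 2 of P and reverse-bump: 7 enters row 1 and ejects 3. So w(3) = 3. P is now [[2, 7]].
Step i=2: Q has 2 at row 1, column 2; remove that cell from P, ejecting 7. So w(2) = 7. P is now [[2]].
Step i=1: Q has 1 at row 1, column 1; remove that cell from P, ejecting 2. So w(1) = 2. P is now [].

So w = 2 7 3 1 9 4 8 6 5.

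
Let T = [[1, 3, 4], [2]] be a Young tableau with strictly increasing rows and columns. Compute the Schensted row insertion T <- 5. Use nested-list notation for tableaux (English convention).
5 is larger than every entry of row 1, so it is appended to row 1. The new tableau is [[1, 3, 4, 5], [2]].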